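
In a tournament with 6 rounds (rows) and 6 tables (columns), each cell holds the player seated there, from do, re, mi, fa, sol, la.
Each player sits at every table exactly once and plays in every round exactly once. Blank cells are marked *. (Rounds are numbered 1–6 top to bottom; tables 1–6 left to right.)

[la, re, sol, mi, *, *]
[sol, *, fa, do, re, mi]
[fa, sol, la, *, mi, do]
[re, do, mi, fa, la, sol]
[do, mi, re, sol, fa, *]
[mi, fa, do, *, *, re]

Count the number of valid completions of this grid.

Round 1, table 5: eliminating its round and table leaves {do}.
Round 1, table 6: eliminating its round and table leaves {fa}.
Round 2, table 2: eliminating its round and table leaves {la}.
Round 3, table 4: eliminating its round and table leaves {re}.
Round 5, table 6: eliminating its round and table leaves {la}.
Round 6, table 4: eliminating its round and table leaves {la}.
Round 6, table 5: eliminating its round and table leaves {sol}.
Only one assignment across all blanks avoids any round or table repeat, giving 1 completion.

1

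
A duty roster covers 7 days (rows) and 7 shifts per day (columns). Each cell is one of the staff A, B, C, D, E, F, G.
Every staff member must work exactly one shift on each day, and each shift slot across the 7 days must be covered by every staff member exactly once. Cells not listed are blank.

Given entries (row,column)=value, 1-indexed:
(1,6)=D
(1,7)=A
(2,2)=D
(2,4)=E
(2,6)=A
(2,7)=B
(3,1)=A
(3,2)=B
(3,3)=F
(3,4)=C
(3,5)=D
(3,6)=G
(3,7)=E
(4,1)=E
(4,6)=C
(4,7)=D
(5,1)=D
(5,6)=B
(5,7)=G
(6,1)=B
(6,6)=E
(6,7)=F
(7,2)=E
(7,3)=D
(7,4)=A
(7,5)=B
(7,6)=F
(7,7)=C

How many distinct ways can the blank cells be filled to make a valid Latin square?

14

Day 1, shift 1: eliminating its day and shift leaves {C, F, G}.
Day 1, shift 2: eliminating its day and shift leaves {C, F, G}.
Day 1, shift 3: eliminating its day and shift leaves {B, C, E, G}.
Day 1, shift 4: eliminating its day and shift leaves {B, F, G}.
Day 1, shift 5: eliminating its day and shift leaves {C, E, F, G}.
Day 2, shift 1: eliminating its day and shift leaves {C, F, G}.
Day 2, shift 3: eliminating its day and shift leaves {C, G}.
Day 2, shift 5: eliminating its day and shift leaves {C, F, G}.
Day 4, shift 2: eliminating its day and shift leaves {A, F, G}.
Day 4, shift 3: eliminating its day and shift leaves {A, B, G}.
Day 4, shift 4: eliminating its day and shift leaves {B, F, G}.
Day 4, shift 5: eliminating its day and shift leaves {A, F, G}.
Day 5, shift 2: eliminating its day and shift leaves {A, C, F}.
Day 5, shift 3: eliminating its day and shift leaves {A, C, E}.
Day 5, shift 4: eliminating its day and shift leaves {F}.
Day 5, shift 5: eliminating its day and shift leaves {A, C, E, F}.
Day 6, shift 2: eliminating its day and shift leaves {A, C, G}.
Day 6, shift 3: eliminating its day and shift leaves {A, C, G}.
Day 6, shift 4: eliminating its day and shift leaves {D, G}.
Day 6, shift 5: eliminating its day and shift leaves {A, C, G}.
Day 7, shift 1: eliminating its day and shift leaves {G}.
Enumerating the assignments across these blanks that avoid any day or shift repeat gives 14 completions.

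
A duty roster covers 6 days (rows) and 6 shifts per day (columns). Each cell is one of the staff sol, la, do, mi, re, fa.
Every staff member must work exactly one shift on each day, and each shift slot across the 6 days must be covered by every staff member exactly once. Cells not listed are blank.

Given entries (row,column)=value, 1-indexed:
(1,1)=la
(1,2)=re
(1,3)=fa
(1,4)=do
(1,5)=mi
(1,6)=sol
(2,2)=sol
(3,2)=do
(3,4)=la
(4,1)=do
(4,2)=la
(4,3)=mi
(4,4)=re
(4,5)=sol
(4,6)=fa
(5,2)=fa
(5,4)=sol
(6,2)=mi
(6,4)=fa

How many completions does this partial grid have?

Day 2, shift 1: eliminating its day and shift leaves {mi, re, fa}.
Day 2, shift 3: eliminating its day and shift leaves {la, do, re}.
Day 2, shift 4: eliminating its day and shift leaves {mi}.
Day 2, shift 5: eliminating its day and shift leaves {la, do, re, fa}.
Day 2, shift 6: eliminating its day and shift leaves {la, do, mi, re}.
Day 3, shift 1: eliminating its day and shift leaves {sol, mi, re, fa}.
Day 3, shift 3: eliminating its day and shift leaves {sol, re}.
Day 3, shift 5: eliminating its day and shift leaves {re, fa}.
Day 3, shift 6: eliminating its day and shift leaves {mi, re}.
Day 5, shift 1: eliminating its day and shift leaves {mi, re}.
Day 5, shift 3: eliminating its day and shift leaves {la, do, re}.
Day 5, shift 5: eliminating its day and shift leaves {la, do, re}.
Day 5, shift 6: eliminating its day and shift leaves {la, do, mi, re}.
Day 6, shift 1: eliminating its day and shift leaves {sol, re}.
Day 6, shift 3: eliminating its day and shift leaves {sol, la, do, re}.
Day 6, shift 5: eliminating its day and shift leaves {la, do, re}.
Day 6, shift 6: eliminating its day and shift leaves {la, do, re}.
Enumerating the assignments across these blanks that avoid any day or shift repeat gives 24 completions.

24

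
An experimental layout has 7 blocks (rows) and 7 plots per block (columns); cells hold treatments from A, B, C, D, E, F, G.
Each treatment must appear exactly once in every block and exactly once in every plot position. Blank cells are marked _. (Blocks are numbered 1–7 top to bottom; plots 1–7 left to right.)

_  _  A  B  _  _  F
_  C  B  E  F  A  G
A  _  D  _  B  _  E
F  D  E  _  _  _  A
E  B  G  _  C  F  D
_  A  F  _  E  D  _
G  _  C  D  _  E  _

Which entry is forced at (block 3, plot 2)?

Block 2, plot 1: block 2 has {A, B, C, E, F, G} and plot 1 has {A, E, F, G}, leaving only D.
Block 1, plot 1: block 1 has {A, B, F} and plot 1 has {A, D, E, F, G}, leaving only C.
Block 1, plot 6: block 1 has {A, B, C, F} and plot 6 has {A, D, E, F}, leaving only G.
Block 1, plot 2: block 1 has {A, B, C, F, G} and plot 2 has {A, B, C, D}, leaving only E.
Block 1, plot 5: block 1 has {A, B, C, E, F, G} and plot 5 has {B, C, E, F}, leaving only D.
Block 3, plot 6: block 3 has {A, B, D, E} and plot 6 has {A, D, E, F, G}, leaving only C.
Block 4, plot 5: block 4 has {A, D, E, F} and plot 5 has {B, C, D, E, F}, leaving only G.
Block 4, plot 4: block 4 has {A, D, E, F, G} and plot 4 has {B, D, E}, leaving only C.
Block 4, plot 6: block 4 has {A, C, D, E, F, G} and plot 6 has {A, C, D, E, F, G}, leaving only B.
Block 5, plot 4: block 5 has {B, C, D, E, F, G} and plot 4 has {B, C, D, E}, leaving only A.
Block 6, plot 1: block 6 has {A, D, E, F} and plot 1 has {A, C, D, E, F, G}, leaving only B.
Block 6, plot 4: block 6 has {A, B, D, E, F} and plot 4 has {A, B, C, D, E}, leaving only G.
Block 3, plot 4: block 3 has {A, B, C, D, E} and plot 4 has {A, B, C, D, E, G}, leaving only F.
Block 3 already has {A, B, C, D, E, F} and plot 2 already has {A, B, C, D, E}, so block 3, plot 2 must be G.

G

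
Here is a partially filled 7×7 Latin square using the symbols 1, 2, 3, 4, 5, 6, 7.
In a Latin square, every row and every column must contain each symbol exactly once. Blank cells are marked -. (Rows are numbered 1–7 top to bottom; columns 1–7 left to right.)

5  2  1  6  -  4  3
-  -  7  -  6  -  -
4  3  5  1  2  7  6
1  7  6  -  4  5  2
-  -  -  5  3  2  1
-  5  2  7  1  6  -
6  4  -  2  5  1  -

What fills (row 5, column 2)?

Row 5 already has {1, 2, 3, 5} and column 2 already has {2, 3, 4, 5, 7}, so row 5, column 2 must be 6.

6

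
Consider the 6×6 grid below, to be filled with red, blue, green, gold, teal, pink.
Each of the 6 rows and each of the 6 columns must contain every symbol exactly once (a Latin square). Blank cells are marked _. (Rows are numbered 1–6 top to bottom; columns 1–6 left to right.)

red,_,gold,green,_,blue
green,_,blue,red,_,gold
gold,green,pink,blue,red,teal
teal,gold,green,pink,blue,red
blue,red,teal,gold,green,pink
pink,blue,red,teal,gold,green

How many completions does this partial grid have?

2

Row 1, column 2: eliminating its row and column leaves {teal, pink}.
Row 1, column 5: eliminating its row and column leaves {teal, pink}.
Row 2, column 2: eliminating its row and column leaves {teal, pink}.
Row 2, column 5: eliminating its row and column leaves {teal, pink}.
Enumerating the assignments across these blanks that avoid any row or column repeat gives 2 completions.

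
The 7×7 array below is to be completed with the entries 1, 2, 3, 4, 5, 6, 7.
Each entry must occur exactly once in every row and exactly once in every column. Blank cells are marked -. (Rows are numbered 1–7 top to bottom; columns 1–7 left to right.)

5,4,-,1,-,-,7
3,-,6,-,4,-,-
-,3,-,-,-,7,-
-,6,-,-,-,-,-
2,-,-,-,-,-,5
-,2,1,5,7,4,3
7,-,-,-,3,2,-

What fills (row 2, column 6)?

1

Row 6, column 1: row 6 has {1, 2, 3, 4, 5, 7} and column 1 has {2, 3, 5, 7}, leaving only 6.
Row 2, column 6 is narrowed to {1, 5}.
If it were 5, propagating the remaining blanks reaches a contradiction.
So row 2, column 6 must be 1.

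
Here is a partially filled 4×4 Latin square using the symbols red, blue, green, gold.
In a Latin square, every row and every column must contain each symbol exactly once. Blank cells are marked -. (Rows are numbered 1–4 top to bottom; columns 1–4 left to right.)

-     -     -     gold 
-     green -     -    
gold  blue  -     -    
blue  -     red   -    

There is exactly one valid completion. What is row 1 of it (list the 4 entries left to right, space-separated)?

green red blue gold

Row 1, column 2: row 1 has {gold} and column 2 has {blue, green}, leaving only red.
Row 1, column 1: row 1 has {red, gold} and column 1 has {blue, gold}, leaving only green.
Row 1, column 3: row 1 has {red, green, gold} and column 3 has {red}, leaving only blue.
So row 1 reads: green red blue gold.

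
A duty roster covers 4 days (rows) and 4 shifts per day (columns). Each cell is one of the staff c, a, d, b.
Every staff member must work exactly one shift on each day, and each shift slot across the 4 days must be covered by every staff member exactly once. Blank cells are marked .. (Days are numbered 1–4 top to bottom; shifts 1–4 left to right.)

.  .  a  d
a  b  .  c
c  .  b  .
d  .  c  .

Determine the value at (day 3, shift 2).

d

Day 1, shift 1: day 1 has {a, d} and shift 1 has {c, a, d}, leaving only b.
Day 1, shift 2: day 1 has {a, d, b} and shift 2 has {b}, leaving only c.
Day 2, shift 3: day 2 has {c, a, b} and shift 3 has {c, a, b}, leaving only d.
Day 3, shift 4: day 3 has {c, b} and shift 4 has {c, d}, leaving only a.
Day 3 already has {c, a, b} and shift 2 already has {c, b}, so day 3, shift 2 must be d.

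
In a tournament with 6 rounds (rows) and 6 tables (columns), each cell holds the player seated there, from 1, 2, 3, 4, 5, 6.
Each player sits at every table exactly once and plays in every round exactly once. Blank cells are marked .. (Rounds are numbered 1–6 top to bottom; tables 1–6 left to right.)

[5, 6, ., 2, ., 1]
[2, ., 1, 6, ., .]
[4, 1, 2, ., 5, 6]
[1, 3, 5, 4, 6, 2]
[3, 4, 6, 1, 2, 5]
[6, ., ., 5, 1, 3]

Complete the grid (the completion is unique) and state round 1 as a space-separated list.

5 6 3 2 4 1

Round 2, table 2: round 2 has {1, 2, 6} and table 2 has {1, 3, 4, 6}, leaving only 5.
Round 2, table 6: round 2 has {1, 2, 5, 6} and table 6 has {1, 2, 3, 5, 6}, leaving only 4.
Round 2, table 5: round 2 has {1, 2, 4, 5, 6} and table 5 has {1, 2, 5, 6}, leaving only 3.
Round 1, table 5: round 1 has {1, 2, 5, 6} and table 5 has {1, 2, 3, 5, 6}, leaving only 4.
Round 1, table 3: round 1 has {1, 2, 4, 5, 6} and table 3 has {1, 2, 5, 6}, leaving only 3.
So round 1 reads: 5 6 3 2 4 1.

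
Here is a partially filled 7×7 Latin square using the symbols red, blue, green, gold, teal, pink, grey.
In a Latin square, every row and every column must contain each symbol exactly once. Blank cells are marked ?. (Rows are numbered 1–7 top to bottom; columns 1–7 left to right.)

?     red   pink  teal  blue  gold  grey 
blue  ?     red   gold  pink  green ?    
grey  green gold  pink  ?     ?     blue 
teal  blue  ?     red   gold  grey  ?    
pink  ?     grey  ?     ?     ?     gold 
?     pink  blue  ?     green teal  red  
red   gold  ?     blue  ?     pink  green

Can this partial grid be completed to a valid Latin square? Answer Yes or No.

No row or column among the givens repeats a symbol, and propagating forced cells runs into no contradiction.
One valid completion exists (for instance, green red pink teal blue gold grey / blue grey red gold pink green teal / grey green gold pink teal red blue / teal blue green red gold grey pink / pink teal grey green red blue gold / gold pink blue grey green teal red / red gold teal blue grey pink green).

Yes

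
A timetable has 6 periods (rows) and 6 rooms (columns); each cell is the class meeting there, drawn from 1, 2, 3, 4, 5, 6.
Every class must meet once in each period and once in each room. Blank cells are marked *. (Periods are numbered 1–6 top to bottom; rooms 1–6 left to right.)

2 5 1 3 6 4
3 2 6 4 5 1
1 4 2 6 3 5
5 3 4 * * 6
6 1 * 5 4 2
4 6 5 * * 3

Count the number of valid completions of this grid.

2

Period 4, room 4: eliminating its period and room leaves {1, 2}.
Period 4, room 5: eliminating its period and room leaves {1, 2}.
Period 5, room 3: eliminating its period and room leaves {3}.
Period 6, room 4: eliminating its period and room leaves {1, 2}.
Period 6, room 5: eliminating its period and room leaves {1, 2}.
Enumerating the assignments across these blanks that avoid any period or room repeat gives 2 completions.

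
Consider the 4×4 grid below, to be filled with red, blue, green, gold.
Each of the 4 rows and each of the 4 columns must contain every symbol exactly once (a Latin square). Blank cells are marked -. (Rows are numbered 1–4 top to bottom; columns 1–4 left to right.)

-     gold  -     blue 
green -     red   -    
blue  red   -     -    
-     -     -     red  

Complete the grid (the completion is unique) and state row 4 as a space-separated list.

Row 4, column 1: row 4 has {red} and column 1 has {blue, green}, leaving only gold.
Row 1, column 1: row 1 has {blue, gold} and column 1 has {blue, green, gold}, leaving only red.
Row 1, column 3: row 1 has {red, blue, gold} and column 3 has {red}, leaving only green.
Row 4, column 3: row 4 has {red, gold} and column 3 has {red, green}, leaving only blue.
Row 4, column 2: row 4 has {red, blue, gold} and column 2 has {red, gold}, leaving only green.
So row 4 reads: gold green blue red.

gold green blue red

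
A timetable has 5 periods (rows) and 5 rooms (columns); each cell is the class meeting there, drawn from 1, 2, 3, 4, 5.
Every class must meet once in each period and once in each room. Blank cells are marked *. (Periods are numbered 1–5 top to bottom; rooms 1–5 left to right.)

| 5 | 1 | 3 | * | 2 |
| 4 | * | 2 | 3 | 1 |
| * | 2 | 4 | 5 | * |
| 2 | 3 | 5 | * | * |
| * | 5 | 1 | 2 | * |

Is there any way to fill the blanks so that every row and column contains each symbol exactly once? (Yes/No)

No

Period 2, room 2: period 2 together with room 2 already contain {1, 2, 3, 4, 5} — every symbol — so nothing can go there. The grid has no valid completion.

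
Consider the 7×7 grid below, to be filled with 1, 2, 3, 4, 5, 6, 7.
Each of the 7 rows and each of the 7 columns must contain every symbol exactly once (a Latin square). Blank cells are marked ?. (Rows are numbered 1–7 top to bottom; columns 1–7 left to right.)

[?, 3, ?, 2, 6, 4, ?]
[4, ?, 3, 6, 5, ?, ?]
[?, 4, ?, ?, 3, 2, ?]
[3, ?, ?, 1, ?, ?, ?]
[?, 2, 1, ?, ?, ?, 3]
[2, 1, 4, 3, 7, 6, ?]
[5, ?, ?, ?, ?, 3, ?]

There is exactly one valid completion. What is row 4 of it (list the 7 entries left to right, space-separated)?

Row 2, column 2: row 2 has {3, 4, 5, 6} and column 2 has {1, 2, 3, 4}, leaving only 7.
Row 2, column 6: row 2 has {3, 4, 5, 6, 7} and column 6 has {2, 3, 4, 6}, leaving only 1.
Row 2, column 7: row 2 has {1, 3, 4, 5, 6, 7} and column 7 has {3}, leaving only 2.
Row 5, column 5: row 5 has {1, 2, 3} and column 5 has {3, 5, 6, 7}, leaving only 4.
Row 4, column 5: row 4 has {1, 3} and column 5 has {3, 4, 5, 6, 7}, leaving only 2.
Row 6, column 7: row 6 has {1, 2, 3, 4, 6, 7} and column 7 has {2, 3}, leaving only 5.
Row 7, column 2: row 7 has {3, 5} and column 2 has {1, 2, 3, 4, 7}, leaving only 6.
Row 4, column 2: row 4 has {1, 2, 3} and column 2 has {1, 2, 3, 4, 6, 7}, leaving only 5.
Row 4, column 6: row 4 has {1, 2, 3, 5} and column 6 has {1, 2, 3, 4, 6}, leaving only 7.
Row 4, column 3: row 4 has {1, 2, 3, 5, 7} and column 3 has {1, 3, 4}, leaving only 6.
Row 4, column 7: row 4 has {1, 2, 3, 5, 6, 7} and column 7 has {2, 3, 5}, leaving only 4.
So row 4 reads: 3 5 6 1 2 7 4.

3 5 6 1 2 7 4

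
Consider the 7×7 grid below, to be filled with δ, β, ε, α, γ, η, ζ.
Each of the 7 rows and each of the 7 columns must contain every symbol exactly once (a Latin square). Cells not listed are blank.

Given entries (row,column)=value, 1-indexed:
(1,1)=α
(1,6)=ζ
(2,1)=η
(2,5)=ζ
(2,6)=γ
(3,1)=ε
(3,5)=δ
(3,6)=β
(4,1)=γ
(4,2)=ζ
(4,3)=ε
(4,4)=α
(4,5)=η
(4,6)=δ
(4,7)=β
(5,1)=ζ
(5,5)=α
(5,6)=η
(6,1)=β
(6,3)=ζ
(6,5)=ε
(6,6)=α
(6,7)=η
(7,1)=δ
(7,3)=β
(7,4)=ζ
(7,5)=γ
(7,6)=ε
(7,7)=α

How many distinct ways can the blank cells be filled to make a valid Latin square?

Row 1, column 2: eliminating its row and column leaves {δ, β, ε, γ, η}.
Row 1, column 3: eliminating its row and column leaves {δ, γ, η}.
Row 1, column 4: eliminating its row and column leaves {δ, β, ε, γ, η}.
Row 1, column 5: eliminating its row and column leaves {β}.
Row 1, column 7: eliminating its row and column leaves {δ, ε, γ}.
Row 2, column 2: eliminating its row and column leaves {δ, β, ε, α}.
Row 2, column 3: eliminating its row and column leaves {δ, α}.
Row 2, column 4: eliminating its row and column leaves {δ, β, ε}.
Row 2, column 7: eliminating its row and column leaves {δ, ε}.
Row 3, column 2: eliminating its row and column leaves {α, γ, η}.
Row 3, column 3: eliminating its row and column leaves {α, γ, η}.
Row 3, column 4: eliminating its row and column leaves {γ, η}.
Row 3, column 7: eliminating its row and column leaves {γ, ζ}.
Row 5, column 2: eliminating its row and column leaves {δ, β, ε, γ}.
Row 5, column 3: eliminating its row and column leaves {δ, γ}.
Row 5, column 4: eliminating its row and column leaves {δ, β, ε, γ}.
Row 5, column 7: eliminating its row and column leaves {δ, ε, γ}.
Row 6, column 2: eliminating its row and column leaves {δ, γ}.
Row 6, column 4: eliminating its row and column leaves {δ, γ}.
Row 7, column 2: eliminating its row and column leaves {η}.
Enumerating the assignments across these blanks that avoid any row or column repeat gives 14 completions.

14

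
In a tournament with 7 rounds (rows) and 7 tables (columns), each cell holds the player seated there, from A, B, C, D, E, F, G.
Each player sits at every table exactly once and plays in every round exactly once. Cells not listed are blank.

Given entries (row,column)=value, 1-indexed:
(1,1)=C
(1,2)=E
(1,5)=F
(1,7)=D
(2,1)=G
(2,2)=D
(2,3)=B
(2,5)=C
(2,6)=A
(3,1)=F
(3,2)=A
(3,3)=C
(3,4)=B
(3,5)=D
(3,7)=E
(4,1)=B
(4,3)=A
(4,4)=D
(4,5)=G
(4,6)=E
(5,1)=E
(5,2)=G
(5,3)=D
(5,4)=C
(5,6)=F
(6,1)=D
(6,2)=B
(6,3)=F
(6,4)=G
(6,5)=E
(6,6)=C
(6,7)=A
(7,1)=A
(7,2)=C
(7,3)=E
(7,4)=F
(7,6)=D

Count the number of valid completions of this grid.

1

Round 1, table 3: eliminating its round and table leaves {G}.
Round 1, table 4: eliminating its round and table leaves {A}.
Round 1, table 6: eliminating its round and table leaves {B, G}.
Round 2, table 4: eliminating its round and table leaves {E}.
Round 2, table 7: eliminating its round and table leaves {F}.
Round 3, table 6: eliminating its round and table leaves {G}.
Round 4, table 2: eliminating its round and table leaves {F}.
Round 4, table 7: eliminating its round and table leaves {C, F}.
Round 5, table 5: eliminating its round and table leaves {A, B}.
Round 5, table 7: eliminating its round and table leaves {B}.
Round 7, table 5: eliminating its round and table leaves {B}.
Round 7, table 7: eliminating its round and table leaves {B, G}.
Only one assignment across all blanks avoids any round or table repeat, giving 1 completion.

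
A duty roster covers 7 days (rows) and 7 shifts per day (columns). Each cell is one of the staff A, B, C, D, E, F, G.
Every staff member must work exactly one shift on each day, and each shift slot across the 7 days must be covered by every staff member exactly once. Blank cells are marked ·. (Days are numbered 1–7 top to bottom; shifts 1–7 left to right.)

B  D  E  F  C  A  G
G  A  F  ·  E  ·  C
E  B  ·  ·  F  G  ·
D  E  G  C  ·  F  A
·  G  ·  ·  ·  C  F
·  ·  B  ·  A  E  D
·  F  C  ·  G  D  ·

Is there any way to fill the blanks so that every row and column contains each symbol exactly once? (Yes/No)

Day 3, shift 7: day 3 together with shift 7 already contain {A, B, C, D, E, F, G} — every symbol — so nothing can go there. The grid has no valid completion.

No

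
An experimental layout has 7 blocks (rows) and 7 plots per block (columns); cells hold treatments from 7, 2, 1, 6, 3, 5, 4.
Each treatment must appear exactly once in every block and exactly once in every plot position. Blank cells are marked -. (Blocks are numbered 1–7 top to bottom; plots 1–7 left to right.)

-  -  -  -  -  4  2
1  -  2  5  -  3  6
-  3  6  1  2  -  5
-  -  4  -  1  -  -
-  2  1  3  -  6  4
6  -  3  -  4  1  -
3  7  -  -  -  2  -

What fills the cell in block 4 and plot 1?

2

Block 2, plot 2: block 2 has {2, 1, 6, 3, 5} and plot 2 has {7, 2, 3}, leaving only 4.
Block 2, plot 5: block 2 has {2, 1, 6, 3, 5, 4} and plot 5 has {2, 1, 4}, leaving only 7.
Block 3, plot 6: block 3 has {2, 1, 6, 3, 5} and plot 6 has {2, 1, 6, 3, 4}, leaving only 7.
Block 3, plot 1: block 3 has {7, 2, 1, 6, 3, 5} and plot 1 has {1, 6, 3}, leaving only 4.
Block 4, plot 6: block 4 has {1, 4} and plot 6 has {7, 2, 1, 6, 3, 4}, leaving only 5.
Block 4, plot 2: block 4 has {1, 5, 4} and plot 2 has {7, 2, 3, 4}, leaving only 6.
Block 5, plot 5: block 5 has {2, 1, 6, 3, 4} and plot 5 has {7, 2, 1, 4}, leaving only 5.
Block 5, plot 1: block 5 has {2, 1, 6, 3, 5, 4} and plot 1 has {1, 6, 3, 4}, leaving only 7.
Block 4 already has {1, 6, 5, 4} and plot 1 already has {7, 1, 6, 3, 4}, so block 4, plot 1 must be 2.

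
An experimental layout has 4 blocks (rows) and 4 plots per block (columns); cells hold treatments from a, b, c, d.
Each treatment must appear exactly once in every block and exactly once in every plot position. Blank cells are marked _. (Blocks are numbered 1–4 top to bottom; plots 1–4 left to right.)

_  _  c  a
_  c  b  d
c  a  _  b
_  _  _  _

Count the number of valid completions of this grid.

2

Block 1, plot 1: eliminating its block and plot leaves {b, d}.
Block 1, plot 2: eliminating its block and plot leaves {b, d}.
Block 2, plot 1: eliminating its block and plot leaves {a}.
Block 3, plot 3: eliminating its block and plot leaves {d}.
Block 4, plot 1: eliminating its block and plot leaves {a, b, d}.
Block 4, plot 2: eliminating its block and plot leaves {b, d}.
Block 4, plot 3: eliminating its block and plot leaves {a, d}.
Block 4, plot 4: eliminating its block and plot leaves {c}.
Enumerating the assignments across these blanks that avoid any block or plot repeat gives 2 completions.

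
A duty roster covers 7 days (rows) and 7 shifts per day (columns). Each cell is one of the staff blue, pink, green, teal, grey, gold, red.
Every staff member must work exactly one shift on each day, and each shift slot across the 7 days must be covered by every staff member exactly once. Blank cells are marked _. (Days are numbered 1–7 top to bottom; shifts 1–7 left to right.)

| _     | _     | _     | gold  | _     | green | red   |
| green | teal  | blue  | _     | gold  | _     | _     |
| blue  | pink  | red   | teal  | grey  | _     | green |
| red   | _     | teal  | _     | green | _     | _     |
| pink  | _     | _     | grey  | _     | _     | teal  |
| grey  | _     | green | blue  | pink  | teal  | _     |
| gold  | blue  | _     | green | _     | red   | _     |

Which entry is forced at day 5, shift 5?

Day 1, shift 1: day 1 has {green, gold, red} and shift 1 has {blue, pink, green, grey, gold, red}, leaving only teal.
Day 1, shift 2: day 1 has {green, teal, gold, red} and shift 2 has {blue, pink, teal}, leaving only grey.
Day 1, shift 3: day 1 has {green, teal, grey, gold, red} and shift 3 has {blue, green, teal, red}, leaving only pink.
Day 1, shift 5: day 1 has {pink, green, teal, grey, gold, red} and shift 5 has {pink, green, grey, gold}, leaving only blue.
Day 5 already has {pink, teal, grey} and shift 5 already has {blue, pink, green, grey, gold}, so day 5, shift 5 must be red.

red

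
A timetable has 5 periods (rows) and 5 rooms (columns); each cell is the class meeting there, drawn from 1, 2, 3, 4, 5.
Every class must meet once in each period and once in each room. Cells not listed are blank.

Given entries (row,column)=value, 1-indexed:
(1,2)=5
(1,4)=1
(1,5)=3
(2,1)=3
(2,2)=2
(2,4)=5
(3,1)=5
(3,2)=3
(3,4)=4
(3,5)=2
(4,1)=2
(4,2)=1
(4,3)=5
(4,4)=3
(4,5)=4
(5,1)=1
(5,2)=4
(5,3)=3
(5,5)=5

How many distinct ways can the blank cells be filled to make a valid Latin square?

Period 1, room 1: eliminating its period and room leaves {4}.
Period 1, room 3: eliminating its period and room leaves {2, 4}.
Period 2, room 3: eliminating its period and room leaves {1, 4}.
Period 2, room 5: eliminating its period and room leaves {1}.
Period 3, room 3: eliminating its period and room leaves {1}.
Period 5, room 4: eliminating its period and room leaves {2}.
Only one assignment across all blanks avoids any period or room repeat, giving 1 completion.

1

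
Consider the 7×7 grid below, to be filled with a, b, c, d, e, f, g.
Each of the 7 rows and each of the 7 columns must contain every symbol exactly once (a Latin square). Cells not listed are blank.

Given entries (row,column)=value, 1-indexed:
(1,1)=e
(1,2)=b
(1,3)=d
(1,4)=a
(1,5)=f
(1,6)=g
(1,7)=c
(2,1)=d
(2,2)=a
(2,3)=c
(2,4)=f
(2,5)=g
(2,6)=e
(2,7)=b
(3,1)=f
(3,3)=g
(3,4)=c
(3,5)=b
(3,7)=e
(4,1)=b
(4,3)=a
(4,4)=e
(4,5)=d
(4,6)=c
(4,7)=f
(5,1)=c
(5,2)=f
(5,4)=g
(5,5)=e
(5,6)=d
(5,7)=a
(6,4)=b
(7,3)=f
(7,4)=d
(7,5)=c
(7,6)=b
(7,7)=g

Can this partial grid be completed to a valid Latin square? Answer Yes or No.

No row or column among the givens repeats a symbol, and propagating forced cells runs into no contradiction.
One valid completion exists (for instance, e b d a f g c / d a c f g e b / f d g c b a e / b g a e d c f / c f b g e d a / g c e b a f d / a e f d c b g).

Yes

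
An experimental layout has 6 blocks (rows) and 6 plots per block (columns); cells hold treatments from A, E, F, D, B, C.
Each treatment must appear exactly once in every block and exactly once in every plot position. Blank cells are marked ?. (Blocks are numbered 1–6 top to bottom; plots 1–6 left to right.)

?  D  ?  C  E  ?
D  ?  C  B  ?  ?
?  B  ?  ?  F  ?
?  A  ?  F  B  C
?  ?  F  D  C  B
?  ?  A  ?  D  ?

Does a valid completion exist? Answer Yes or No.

No block or plot among the givens repeats a symbol, and propagating forced cells runs into no contradiction.
One valid completion exists (for instance, F D B C E A / D F C B A E / C B E A F D / E A D F B C / A E F D C B / B C A E D F).

Yes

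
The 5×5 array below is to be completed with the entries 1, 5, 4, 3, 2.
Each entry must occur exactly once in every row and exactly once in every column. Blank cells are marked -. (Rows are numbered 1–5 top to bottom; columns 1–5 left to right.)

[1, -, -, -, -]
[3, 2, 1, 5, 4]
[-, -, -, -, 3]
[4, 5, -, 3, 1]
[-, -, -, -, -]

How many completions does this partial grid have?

Row 1, column 2: eliminating its row and column leaves {4, 3}.
Row 1, column 3: eliminating its row and column leaves {5, 4, 3, 2}.
Row 1, column 4: eliminating its row and column leaves {4, 2}.
Row 1, column 5: eliminating its row and column leaves {5, 2}.
Row 3, column 1: eliminating its row and column leaves {5, 2}.
Row 3, column 2: eliminating its row and column leaves {1, 4}.
Row 3, column 3: eliminating its row and column leaves {5, 4, 2}.
Row 3, column 4: eliminating its row and column leaves {1, 4, 2}.
Row 4, column 3: eliminating its row and column leaves {2}.
Row 5, column 1: eliminating its row and column leaves {5, 2}.
Row 5, column 2: eliminating its row and column leaves {1, 4, 3}.
Row 5, column 3: eliminating its row and column leaves {5, 4, 3, 2}.
Row 5, column 4: eliminating its row and column leaves {1, 4, 2}.
Row 5, column 5: eliminating its row and column leaves {5, 2}.
Enumerating the assignments across these blanks that avoid any row or column repeat gives 4 completions.

4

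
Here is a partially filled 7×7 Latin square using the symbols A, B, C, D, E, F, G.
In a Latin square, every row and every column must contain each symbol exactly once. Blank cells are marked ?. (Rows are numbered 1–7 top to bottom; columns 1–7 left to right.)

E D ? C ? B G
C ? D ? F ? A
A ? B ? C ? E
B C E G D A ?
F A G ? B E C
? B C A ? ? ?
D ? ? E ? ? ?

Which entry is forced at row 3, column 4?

Row 1, column 5: row 1 has {B, C, D, E, G} and column 5 has {B, C, D, F}, leaving only A.
Row 1, column 3: row 1 has {A, B, C, D, E, G} and column 3 has {B, C, D, E, G}, leaving only F.
Row 2, column 4: row 2 has {A, C, D, F} and column 4 has {A, C, E, G}, leaving only B.
Row 2, column 6: row 2 has {A, B, C, D, F} and column 6 has {A, B, E}, leaving only G.
Row 2, column 2: row 2 has {A, B, C, D, F, G} and column 2 has {A, B, C, D}, leaving only E.
Row 4, column 7: row 4 has {A, B, C, D, E, G} and column 7 has {A, C, E, G}, leaving only F.
Row 5, column 4: row 5 has {A, B, C, E, F, G} and column 4 has {A, B, C, E, G}, leaving only D.
Row 3 already has {A, B, C, E} and column 4 already has {A, B, C, D, E, G}, so row 3, column 4 must be F.

F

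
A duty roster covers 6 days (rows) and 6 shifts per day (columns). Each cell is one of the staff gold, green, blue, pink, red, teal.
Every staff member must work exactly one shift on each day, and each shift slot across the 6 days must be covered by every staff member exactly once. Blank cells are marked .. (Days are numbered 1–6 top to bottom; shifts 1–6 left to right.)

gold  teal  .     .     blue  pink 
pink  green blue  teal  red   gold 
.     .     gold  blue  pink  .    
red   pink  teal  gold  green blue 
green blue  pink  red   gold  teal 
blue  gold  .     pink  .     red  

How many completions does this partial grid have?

1

Day 1, shift 3: eliminating its day and shift leaves {green, red}.
Day 1, shift 4: eliminating its day and shift leaves {green}.
Day 3, shift 1: eliminating its day and shift leaves {teal}.
Day 3, shift 2: eliminating its day and shift leaves {red}.
Day 3, shift 6: eliminating its day and shift leaves {green}.
Day 6, shift 3: eliminating its day and shift leaves {green}.
Day 6, shift 5: eliminating its day and shift leaves {teal}.
Only one assignment across all blanks avoids any day or shift repeat, giving 1 completion.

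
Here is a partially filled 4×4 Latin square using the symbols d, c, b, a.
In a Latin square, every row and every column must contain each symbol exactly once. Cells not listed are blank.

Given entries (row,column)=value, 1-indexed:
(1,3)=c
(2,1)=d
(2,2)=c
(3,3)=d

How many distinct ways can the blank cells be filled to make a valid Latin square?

8

Row 1, column 1: eliminating its row and column leaves {b, a}.
Row 1, column 2: eliminating its row and column leaves {d, b, a}.
Row 1, column 4: eliminating its row and column leaves {d, b, a}.
Row 2, column 3: eliminating its row and column leaves {b, a}.
Row 2, column 4: eliminating its row and column leaves {b, a}.
Row 3, column 1: eliminating its row and column leaves {c, b, a}.
Row 3, column 2: eliminating its row and column leaves {b, a}.
Row 3, column 4: eliminating its row and column leaves {c, b, a}.
Row 4, column 1: eliminating its row and column leaves {c, b, a}.
Row 4, column 2: eliminating its row and column leaves {d, b, a}.
Row 4, column 3: eliminating its row and column leaves {b, a}.
Row 4, column 4: eliminating its row and column leaves {d, c, b, a}.
Enumerating the assignments across these blanks that avoid any row or column repeat gives 8 completions.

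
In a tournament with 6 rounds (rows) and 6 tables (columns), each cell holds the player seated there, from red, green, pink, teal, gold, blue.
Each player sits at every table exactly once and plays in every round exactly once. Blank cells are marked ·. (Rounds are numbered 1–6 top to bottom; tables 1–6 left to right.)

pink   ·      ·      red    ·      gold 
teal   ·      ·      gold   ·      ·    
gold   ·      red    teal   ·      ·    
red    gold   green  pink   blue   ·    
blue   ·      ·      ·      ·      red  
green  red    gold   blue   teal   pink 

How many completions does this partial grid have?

Round 1, table 2: eliminating its round and table leaves {green, teal, blue}.
Round 1, table 3: eliminating its round and table leaves {teal, blue}.
Round 1, table 5: eliminating its round and table leaves {green}.
Round 2, table 2: eliminating its round and table leaves {green, pink, blue}.
Round 2, table 3: eliminating its round and table leaves {pink, blue}.
Round 2, table 5: eliminating its round and table leaves {red, green, pink}.
Round 2, table 6: eliminating its round and table leaves {green, blue}.
Round 3, table 2: eliminating its round and table leaves {green, pink, blue}.
Round 3, table 5: eliminating its round and table leaves {green, pink}.
Round 3, table 6: eliminating its round and table leaves {green, blue}.
Round 4, table 6: eliminating its round and table leaves {teal}.
Round 5, table 2: eliminating its round and table leaves {green, pink, teal}.
Round 5, table 3: eliminating its round and table leaves {pink, teal}.
Round 5, table 4: eliminating its round and table leaves {green}.
Round 5, table 5: eliminating its round and table leaves {green, pink, gold}.
Enumerating the assignments across these blanks that avoid any round or table repeat gives 3 completions.

3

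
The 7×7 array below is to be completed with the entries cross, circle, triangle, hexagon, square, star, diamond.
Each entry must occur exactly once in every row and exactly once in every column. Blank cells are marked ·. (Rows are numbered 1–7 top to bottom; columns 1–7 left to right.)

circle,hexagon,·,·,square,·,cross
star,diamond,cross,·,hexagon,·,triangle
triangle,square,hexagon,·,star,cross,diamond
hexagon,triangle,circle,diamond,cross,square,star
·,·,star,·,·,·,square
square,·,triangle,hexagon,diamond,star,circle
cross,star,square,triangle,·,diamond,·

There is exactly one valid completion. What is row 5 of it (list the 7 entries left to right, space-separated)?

Row 5, column 1: row 5 has {square, star} and column 1 has {cross, circle, triangle, hexagon, square, star}, leaving only diamond.
Row 1, column 3: row 1 has {cross, circle, hexagon, square} and column 3 has {cross, circle, triangle, hexagon, square, star}, leaving only diamond.
Row 1, column 4: row 1 has {cross, circle, hexagon, square, diamond} and column 4 has {triangle, hexagon, diamond}, leaving only star.
Row 1, column 6: row 1 has {cross, circle, hexagon, square, star, diamond} and column 6 has {cross, square, star, diamond}, leaving only triangle.
Row 2, column 6: row 2 has {cross, triangle, hexagon, star, diamond} and column 6 has {cross, triangle, square, star, diamond}, leaving only circle.
Row 5, column 6: row 5 has {square, star, diamond} and column 6 has {cross, circle, triangle, square, star, diamond}, leaving only hexagon.
Row 2, column 4: row 2 has {cross, circle, triangle, hexagon, star, diamond} and column 4 has {triangle, hexagon, star, diamond}, leaving only square.
Row 3, column 4: row 3 has {cross, triangle, hexagon, square, star, diamond} and column 4 has {triangle, hexagon, square, star, diamond}, leaving only circle.
Row 5, column 4: row 5 has {hexagon, square, star, diamond} and column 4 has {circle, triangle, hexagon, square, star, diamond}, leaving only cross.
Row 5, column 2: row 5 has {cross, hexagon, square, star, diamond} and column 2 has {triangle, hexagon, square, star, diamond}, leaving only circle.
Row 5, column 5: row 5 has {cross, circle, hexagon, square, star, diamond} and column 5 has {cross, hexagon, square, star, diamond}, leaving only triangle.
So row 5 reads: diamond circle star cross triangle hexagon square.

diamond circle star cross triangle hexagon square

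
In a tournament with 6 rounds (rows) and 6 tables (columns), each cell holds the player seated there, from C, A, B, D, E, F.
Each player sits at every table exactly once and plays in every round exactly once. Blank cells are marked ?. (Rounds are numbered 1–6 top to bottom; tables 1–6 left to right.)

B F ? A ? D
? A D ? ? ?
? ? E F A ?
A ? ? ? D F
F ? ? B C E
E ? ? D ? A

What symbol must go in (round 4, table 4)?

C

Round 1, table 3: round 1 has {A, B, D, F} and table 3 has {D, E}, leaving only C.
Round 1, table 5: round 1 has {C, A, B, D, F} and table 5 has {C, A, D}, leaving only E.
Round 2, table 1: round 2 has {A, D} and table 1 has {A, B, E, F}, leaving only C.
Round 2, table 4: round 2 has {C, A, D} and table 4 has {A, B, D, F}, leaving only E.
Round 4 already has {A, D, F} and table 4 already has {A, B, D, E, F}, so round 4, table 4 must be C.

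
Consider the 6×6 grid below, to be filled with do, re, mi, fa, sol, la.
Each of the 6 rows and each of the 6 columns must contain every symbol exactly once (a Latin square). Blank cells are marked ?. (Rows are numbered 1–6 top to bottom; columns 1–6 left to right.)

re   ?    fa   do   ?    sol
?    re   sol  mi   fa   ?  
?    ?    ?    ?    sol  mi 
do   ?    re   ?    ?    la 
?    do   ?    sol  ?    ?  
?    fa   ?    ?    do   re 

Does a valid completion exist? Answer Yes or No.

No row or column among the givens repeats a symbol, and propagating forced cells runs into no contradiction.
One valid completion exists (for instance, re mi fa do la sol / la re sol mi fa do / fa la do re sol mi / do sol re fa mi la / mi do la sol re fa / sol fa mi la do re).

Yes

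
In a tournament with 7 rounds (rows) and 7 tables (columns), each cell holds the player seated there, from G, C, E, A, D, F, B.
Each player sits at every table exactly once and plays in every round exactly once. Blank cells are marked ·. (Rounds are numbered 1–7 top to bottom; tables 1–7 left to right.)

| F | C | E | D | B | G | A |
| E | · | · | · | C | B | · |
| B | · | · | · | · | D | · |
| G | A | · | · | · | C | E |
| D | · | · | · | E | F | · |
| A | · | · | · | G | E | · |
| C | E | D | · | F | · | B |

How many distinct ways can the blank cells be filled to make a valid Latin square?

9

Round 2, table 2: eliminating its round and table leaves {G, D, F}.
Round 2, table 3: eliminating its round and table leaves {G, A, F}.
Round 2, table 4: eliminating its round and table leaves {G, A, F}.
Round 2, table 7: eliminating its round and table leaves {G, D, F}.
Round 3, table 2: eliminating its round and table leaves {G, F}.
Round 3, table 3: eliminating its round and table leaves {G, C, A, F}.
Round 3, table 4: eliminating its round and table leaves {G, C, E, A, F}.
Round 3, table 5: eliminating its round and table leaves {A}.
Round 3, table 7: eliminating its round and table leaves {G, C, F}.
Round 4, table 3: eliminating its round and table leaves {F, B}.
Round 4, table 4: eliminating its round and table leaves {F, B}.
Round 4, table 5: eliminating its round and table leaves {D}.
Round 5, table 2: eliminating its round and table leaves {G, B}.
Round 5, table 3: eliminating its round and table leaves {G, C, A, B}.
Round 5, table 4: eliminating its round and table leaves {G, C, A, B}.
Round 5, table 7: eliminating its round and table leaves {G, C}.
Round 6, table 2: eliminating its round and table leaves {D, F, B}.
Round 6, table 3: eliminating its round and table leaves {C, F, B}.
Round 6, table 4: eliminating its round and table leaves {C, F, B}.
Round 6, table 7: eliminating its round and table leaves {C, D, F}.
Round 7, table 4: eliminating its round and table leaves {G, A}.
Round 7, table 6: eliminating its round and table leaves {A}.
Enumerating the assignments across these blanks that avoid any round or table repeat gives 9 completions.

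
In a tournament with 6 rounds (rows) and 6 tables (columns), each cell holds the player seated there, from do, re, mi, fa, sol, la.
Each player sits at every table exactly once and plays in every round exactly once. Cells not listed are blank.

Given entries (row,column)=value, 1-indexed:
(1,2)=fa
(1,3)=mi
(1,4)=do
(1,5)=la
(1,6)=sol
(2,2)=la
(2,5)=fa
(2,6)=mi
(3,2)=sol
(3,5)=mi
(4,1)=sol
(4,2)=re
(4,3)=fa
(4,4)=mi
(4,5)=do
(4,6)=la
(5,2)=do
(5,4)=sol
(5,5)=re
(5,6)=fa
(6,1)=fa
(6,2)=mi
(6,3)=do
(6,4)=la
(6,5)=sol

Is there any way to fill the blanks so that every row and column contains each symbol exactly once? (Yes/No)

No round or table among the givens repeats a symbol, and propagating forced cells runs into no contradiction.
One valid completion exists (for instance, re fa mi do la sol / do la sol re fa mi / la sol re fa mi do / sol re fa mi do la / mi do la sol re fa / fa mi do la sol re).

Yes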